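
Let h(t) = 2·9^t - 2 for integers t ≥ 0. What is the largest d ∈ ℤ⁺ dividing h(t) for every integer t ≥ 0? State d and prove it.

Computing the first values: h(0) = 0 and h(1) = 16; gcd(0, 16) = 16, so d ≤ 16.
We prove 16 | 2·9^t - 2 for all t ≥ 0 by induction on t.
For the base case t = 0: h(0) = 0 = 16·(0), so 16 | h(0).
Inductive step: suppose the statement holds for some p ≥ 0, i.e. 16 | h(p). Then
h(p+1) = 2·9^(p+1) - 2 = 9·(2·9^p - 2) + 16 = 9·h(p) + 16. The first term is divisible by 16 by the inductive hypothesis, and 16 is divisible by 16. Hence 16 | h(p+1).
Hence, by induction on t, the claim holds for every t ≥ 0.
Therefore the largest such d is 16.

d = 16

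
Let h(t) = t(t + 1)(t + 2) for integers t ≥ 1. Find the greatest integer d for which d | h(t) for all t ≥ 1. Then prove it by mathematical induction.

d = 6

Computing the first values: h(1) = 6 and h(2) = 24; gcd(6, 24) = 6, so d ≤ 6.
We prove 6 | t(t + 1)(t + 2) for all t ≥ 1 by induction on t.
Base step (t = 1): h(1) = 6 = 6·(1), so 6 | h(1).
For the inductive step, assume it holds for an arbitrary p ≥ 1, i.e. 6 | h(p). Then
h(p+1) − h(p) = (p+1)·(p+2)·(p+3) − p·(p+1)·(p+2) = (p+1)·(p+2)·[(p+3) − p] = 3·(p+1)·(p+2). The product of 2 consecutive integers is divisible by (2)! = 2, so h(p+1) − h(p) is divisible by 3·2 = 6. By the inductive hypothesis 6 | h(p), hence 6 | h(p+1).
By induction, the statement is established for all t ≥ 1.
Therefore the largest such d is 6.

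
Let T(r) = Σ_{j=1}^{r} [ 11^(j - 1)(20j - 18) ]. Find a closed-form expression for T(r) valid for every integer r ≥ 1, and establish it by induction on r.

We claim T(r) = 2·11^r(r - 1) + 2 for all r ≥ 1.
Base step (r = 1): T(1) = 2, and the closed form gives 2. They agree.
Inductive step: assume the claim holds for r = j, so T(j) = 2·11^j(j - 1) + 2.
Then T(j+1) = T(j) + (11^j(20j + 2)) = (2·11^j(j - 1) + 2) + (11^j(20j + 2)).
Simplifying, T(j+1) = 22·11^j·j + 2 = 2·11^(j+1)((j+1) - 1) + 2,
which is the closed form with r = j+1.
By the principle of mathematical induction, the result holds for all r ≥ 1.

T(r) = 2·11^r(r - 1) + 2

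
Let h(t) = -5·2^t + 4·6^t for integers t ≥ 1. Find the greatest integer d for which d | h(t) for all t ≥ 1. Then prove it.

Computing the first values: h(1) = 14 and h(2) = 124; gcd(14, 124) = 2, so d ≤ 2.
We prove 2 | -5·2^t + 4·6^t for all t ≥ 1 by induction on t.
When t = 1: h(1) = 14 = 2·(7), so 2 | h(1).
Inductive step: suppose the statement holds for some j ≥ 1, i.e. 2 | h(j). Then
h(j+1) − 6·h(j) = (-5·2^(j+1) + 4·6^(j+1)) − 6·(-5·2^j + 4·6^j) = (-5)·2^j·(2 − 6) = (20)·2^j. Since 2 | h(j) by the inductive hypothesis, 2 | 6·h(j); and 2 | 20 since 20 = 2·10. Therefore 2 | h(j+1).
By induction, the statement is established for all t ≥ 1.
Therefore the largest such d is 2.

d = 2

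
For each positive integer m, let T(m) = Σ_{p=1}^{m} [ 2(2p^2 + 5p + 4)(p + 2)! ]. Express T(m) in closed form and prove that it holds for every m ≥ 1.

We claim T(m) = (4m + 2)(m + 3)! - 12 for all m ≥ 1.
Base step (m = 1): T(1) = 132, and the closed form gives 132. They agree.
For the inductive step, assume it holds for an arbitrary p ≥ 1, so T(p) = (4p + 2)(p + 3)! - 12.
Then T(p+1) = T(p) + (2(2p^2 + 9p + 11)(p + 3)!) = ((4p + 2)(p + 3)! - 12) + (2(2p^2 + 9p + 11)(p + 3)!).
Simplifying, T(p+1) = (4(p+1) + 2)((p+1) + 3)! - 12,
which is the closed form with m = p+1.
This completes the induction.

T(m) = (4m + 2)(m + 3)! - 12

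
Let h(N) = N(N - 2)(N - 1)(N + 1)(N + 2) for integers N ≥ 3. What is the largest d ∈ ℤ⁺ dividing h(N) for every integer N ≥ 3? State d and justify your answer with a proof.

Computing the first values: h(3) = 120 and h(4) = 720; gcd(120, 720) = 120, so d ≤ 120.
We prove 120 | N(N - 2)(N - 1)(N + 1)(N + 2) for all N ≥ 3 by induction on N.
Base step (N = 3): h(3) = 120 = 120·(1), so 120 | h(3).
Inductive step: assume the claim holds for N = m, i.e. 120 | h(m). Then
h(m+1) − h(m) = (m-1)·m·(m+1)·(m+2)·(m+3) − (m-2)·(m-1)·m·(m+1)·(m+2) = (m-1)·m·(m+1)·(m+2)·[(m+3) − (m-2)] = 5·(m-1)·m·(m+1)·(m+2). The product of 4 consecutive integers is divisible by (4)! = 24, so h(m+1) − h(m) is divisible by 5·24 = 120. By the inductive hypothesis 120 | h(m), hence 120 | h(m+1).
By the principle of mathematical induction, the result holds for all N ≥ 3.
Therefore the largest such d is 120.

d = 120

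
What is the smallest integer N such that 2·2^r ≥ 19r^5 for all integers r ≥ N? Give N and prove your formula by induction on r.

At r = 27: 268435456 < 272629233, so the inequality fails and N ≥ 28. We prove 2·2^r ≥ 19r^5 for all r ≥ 28.
When r = 28: 2·2^r = 536870912 and 19r^5 = 326996992, so 536870912 ≥ 326996992.
Inductive step: assume the claim holds for r = m, so 2·2^m ≥ 19m^5.
Then 2·2^(m + 1) = 2·(2·2^m) ≥ 2·(19m^5).
Also, for m ≥ 28 we have 2·(19m^5) ≥ 19(m+1)^5, since 2 ≥ (1 + 1/m)^5 for all m ≥ 28.
Combining, 2·2^(m + 1) ≥ 19(m+1)^5.
Hence, by induction on r, the claim holds for every r ≥ 28.
Hence the smallest such N is 28.

N = 28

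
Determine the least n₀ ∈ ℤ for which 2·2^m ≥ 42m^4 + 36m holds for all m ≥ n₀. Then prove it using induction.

At m = 22: 8388608 < 9839544, so the inequality fails and n₀ ≥ 23. We prove 2·2^m ≥ 42m^4 + 36m for all m ≥ 23.
For the base case m = 23: 2·2^m = 16777216 and 42m^4 + 36m = 11754150, so 16777216 ≥ 11754150.
For the inductive step, assume it holds for an arbitrary p ≥ 23, so 2·2^p ≥ 42p^4 + 36p.
Then 2·2^(p + 1) = 2·(2·2^p) ≥ 2·(42p^4 + 36p).
Also, for p ≥ 23 we have 2·(42p^4 + 36p) ≥ 42(p+1)^4 + 36(p+1), since 2·(42p^4 + 36p) − (42(p+1)^4 + 36(p+1)) = 42p^4 - 168p^3 - 252p^2 - 132p - 78, which is nonnegative for all p ≥ 23.
Combining, 2·2^(p + 1) ≥ 42(p+1)^4 + 36(p+1).
Hence, by induction on m, the claim holds for every m ≥ 23.
Hence the smallest such n₀ is 23.

n₀ = 23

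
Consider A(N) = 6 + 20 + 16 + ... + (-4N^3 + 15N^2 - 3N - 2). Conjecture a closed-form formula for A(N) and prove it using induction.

We claim A(N) = -N(N^3 - 3N^2 - 5N + 1) for all N ≥ 1.
For the base case N = 1: A(1) = 6, and the closed form gives 6. They agree.
For the inductive step, assume it holds for an arbitrary i ≥ 1, so A(i) = i(-i^3 + 3i^2 + 5i - 1).
Then A(i+1) = A(i) + (-4i^3 + 3i^2 + 15i + 6) = (i(-i^3 + 3i^2 + 5i - 1)) + (-4i^3 + 3i^2 + 15i + 6).
Simplifying, A(i+1) = -(i + 1)(i^3 - 8i - 6) = -(i+1)((i+1)^3 - 3(i+1)^2 - 5(i+1) + 1),
which is the closed form with N = i+1.
By the principle of mathematical induction, the result holds for all N ≥ 1.

A(N) = -N(N^3 - 3N^2 - 5N + 1)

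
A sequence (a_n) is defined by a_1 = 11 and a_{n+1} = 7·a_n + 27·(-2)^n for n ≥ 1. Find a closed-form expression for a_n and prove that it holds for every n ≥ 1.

a_n = -3(-2)^n + 5·7^(n - 1)

Computing the first terms: a_1 = 11, a_2 = 23, a_3 = 269. This suggests a_n = -3(-2)^n + 5·7^(n - 1).
Base case (n = 1): the formula gives 11 = 11 = a_1.
Inductive step: suppose the statement holds for some k ≥ 1, so a_k = -3(-2)^k + 5·7^(k - 1).
Then a_{k+1} = 7·a_k + 27·(-2)^k = 7·(-3(-2)^k + 5·7^(k - 1)) + 27·(-2)^k = -3(-2)^(k + 1) + 5·7^k = -3(-2)^(k+1) + 5·7^((k+1) - 1),
which is the claimed formula at n = k+1.
By induction, the statement is established for all n ≥ 1.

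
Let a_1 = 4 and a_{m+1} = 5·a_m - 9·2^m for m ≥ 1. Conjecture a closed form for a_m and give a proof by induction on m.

a_m = 3·2^m - 2·5^(m - 1)

Computing the first terms: a_1 = 4, a_2 = 2, a_3 = -26. This suggests a_m = 3·2^m - 2·5^(m - 1).
Base case (m = 1): the formula gives 4 = 4 = a_1.
Suppose the result is true for m = r, so a_r = 3·2^r - 2·5^(r - 1).
Then a_{r+1} = 5·a_r - 9·2^r = 5·(3·2^r - 2·5^(r - 1)) - 9·2^r = 3·2^(r + 1) - 2·5^r = 3·2^(r+1) - 2·5^((r+1) - 1),
which is the claimed formula at m = r+1.
Hence, by induction on m, the claim holds for every m ≥ 1.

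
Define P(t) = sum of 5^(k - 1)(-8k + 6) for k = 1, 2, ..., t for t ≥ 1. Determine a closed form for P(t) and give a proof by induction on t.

We claim P(t) = 2·5^t(-t + 1) - 2 for all t ≥ 1.
When t = 1: P(1) = -2, and the closed form gives -2. They agree.
For the inductive step, assume it holds for an arbitrary k ≥ 1, so P(k) = 2·5^k(-k + 1) - 2.
Then P(k+1) = P(k) + (5^k(-8k - 2)) = (2·5^k(-k + 1) - 2) + (5^k(-8k - 2)).
Simplifying, P(k+1) = -10·5^k·k - 2 = 2·5^(k+1)(-(k+1) + 1) - 2,
which is the closed form with t = k+1.
By the principle of mathematical induction, the result holds for all t ≥ 1.

P(t) = 2·5^t(-t + 1) - 2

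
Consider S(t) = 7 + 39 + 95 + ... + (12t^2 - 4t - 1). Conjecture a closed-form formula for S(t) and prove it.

S(t) = t(4t^2 + 4t - 1)

We claim S(t) = t(4t^2 + 4t - 1) for all t ≥ 1.
For the base case t = 1: S(1) = 7, and the closed form gives 7. They agree.
For the inductive step, assume it holds for an arbitrary r ≥ 1, so S(r) = r(4r^2 + 4r - 1).
Then S(r+1) = S(r) + (12r^2 + 20r + 7) = (r(4r^2 + 4r - 1)) + (12r^2 + 20r + 7).
Simplifying, S(r+1) = (r + 1)(4r^2 + 12r + 7) = (r+1)(4(r+1)^2 + 4(r+1) - 1),
which is the closed form with t = r+1.
Hence, by induction on t, the claim holds for every t ≥ 1.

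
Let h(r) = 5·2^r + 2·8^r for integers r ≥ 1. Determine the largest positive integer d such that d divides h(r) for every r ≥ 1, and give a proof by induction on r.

d = 2

Computing the first values: h(1) = 26 and h(2) = 148; gcd(26, 148) = 2, so d ≤ 2.
We prove 2 | 5·2^r + 2·8^r for all r ≥ 1 by induction on r.
Base step (r = 1): h(1) = 26 = 2·(13), so 2 | h(1).
For the inductive step, assume it holds for an arbitrary j ≥ 1, i.e. 2 | h(j). Then
h(j+1) − 8·h(j) = (5·2^(j+1) + 2·8^(j+1)) − 8·(5·2^j + 2·8^j) = (5)·2^j·(2 − 8) = (-30)·2^j. Since 2 | h(j) by the inductive hypothesis, 2 | 8·h(j); and 2 | -30 since -30 = 2·-15. Therefore 2 | h(j+1).
This completes the induction.
Therefore the largest such d is 2.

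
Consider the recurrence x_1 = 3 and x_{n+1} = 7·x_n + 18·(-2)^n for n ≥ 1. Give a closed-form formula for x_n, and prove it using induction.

x_n = (-2)^(n + 1) - 7^(n - 1)

Computing the first terms: x_1 = 3, x_2 = -15, x_3 = -33. This suggests x_n = (-2)^(n + 1) - 7^(n - 1).
For the base case n = 1: the formula gives 3 = 3 = x_1.
Inductive step: suppose the statement holds for some m ≥ 1, so x_m = (-2)^(m + 1) - 7^(m - 1).
Then x_{m+1} = 7·x_m + 18·(-2)^m = 7·((-2)^(m + 1) - 7^(m - 1)) + 18·(-2)^m = (-2)^(m + 2) - 7^m = (-2)^((m+1) + 1) - 7^((m+1) - 1),
which is the claimed formula at n = m+1.
Hence, by induction on n, the claim holds for every n ≥ 1.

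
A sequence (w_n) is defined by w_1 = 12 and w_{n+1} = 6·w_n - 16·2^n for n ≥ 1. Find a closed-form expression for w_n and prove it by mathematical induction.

w_n = 2^(n + 2) + 4·6^(n - 1)

Computing the first terms: w_1 = 12, w_2 = 40, w_3 = 176. This suggests w_n = 2^(n + 2) + 4·6^(n - 1).
Base case (n = 1): the formula gives 12 = 12 = w_1.
For the inductive step, assume it holds for an arbitrary p ≥ 1, so w_p = 2^(p + 2) + 4·6^(p - 1).
Then w_{p+1} = 6·w_p - 16·2^p = 6·(2^(p + 2) + 4·6^(p - 1)) - 16·2^p = 2^(p + 3) + 4·6^p = 2^((p+1) + 2) + 4·6^((p+1) - 1),
which is the claimed formula at n = p+1.
By the principle of mathematical induction, the result holds for all n ≥ 1.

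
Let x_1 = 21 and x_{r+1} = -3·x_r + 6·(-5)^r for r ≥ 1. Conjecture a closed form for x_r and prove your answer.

x_r = -2(-3)^r - 3(-5)^r

Computing the first terms: x_1 = 21, x_2 = -93, x_3 = 429. This suggests x_r = -2(-3)^r - 3(-5)^r.
For the base case r = 1: the formula gives 21 = 21 = x_1.
Inductive step: suppose the statement holds for some j ≥ 1, so x_j = -2(-3)^j - 3(-5)^j.
Then x_{j+1} = -3·x_j + 6·(-5)^j = -3·(-2(-3)^j - 3(-5)^j) + 6·(-5)^j = -2(-3)^(j + 1) - 3(-5)^(j + 1),
which is the claimed formula at r = j+1.
This completes the induction.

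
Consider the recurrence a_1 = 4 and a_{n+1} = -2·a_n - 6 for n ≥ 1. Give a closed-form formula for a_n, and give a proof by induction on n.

Computing the first terms: a_1 = 4, a_2 = -14, a_3 = 22. This suggests a_n = -3(-2)^n - 2.
Base case (n = 1): the formula gives 4 = 4 = a_1.
For the inductive step, assume it holds for an arbitrary k ≥ 1, so a_k = -3(-2)^k - 2.
Then a_{k+1} = -2·a_k - 6 = -2·(-3(-2)^k - 2) - 6 = -3(-2)^(k + 1) - 2,
which is the claimed formula at n = k+1.
By induction, the statement is established for all n ≥ 1.

a_n = -3(-2)^n - 2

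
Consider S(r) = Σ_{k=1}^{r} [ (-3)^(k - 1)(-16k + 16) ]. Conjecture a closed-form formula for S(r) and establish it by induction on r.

We claim S(r) = (-3)^r(4r - 3) + 3 for all r ≥ 1.
When r = 1: S(1) = 0, and the closed form gives 0. They agree.
Inductive step: suppose the statement holds for some k ≥ 1, so S(k) = (-3)^k(4k - 3) + 3.
Then S(k+1) = S(k) + (-16(-3)^k·k) = ((-3)^k(4k - 3) + 3) + (-16(-3)^k·k).
Simplifying, S(k+1) = -12(-3)^k·k - 3(-3)^k + 3 = (-3)^(k+1)(4(k+1) - 3) + 3,
which is the closed form with r = k+1.
Hence, by induction on r, the claim holds for every r ≥ 1.

S(r) = (-3)^r(4r - 3) + 3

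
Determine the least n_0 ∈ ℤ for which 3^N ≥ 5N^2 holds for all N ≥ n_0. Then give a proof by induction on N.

n_0 = 4

At N = 3: 27 < 45, so the inequality fails and n_0 ≥ 4. We prove 3^N ≥ 5N^2 for all N ≥ 4.
When N = 4: 3^N = 81 and 5N^2 = 80, so 81 ≥ 80.
Inductive step: assume the claim holds for N = k, so 3^k ≥ 5k^2.
Then 3^(k + 1) = 3·(3^k) ≥ 3·(5k^2).
Also, for k ≥ 4 we have 3·(5k^2) ≥ 5(k+1)^2, since 3 ≥ (1 + 1/k)^2 for all k ≥ 4.
Combining, 3^(k + 1) ≥ 5(k+1)^2.
This completes the induction.
Hence the smallest such n_0 is 4.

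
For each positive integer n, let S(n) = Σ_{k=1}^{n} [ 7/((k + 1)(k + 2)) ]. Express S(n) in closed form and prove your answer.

S(n) = 7n/(2(n + 2))

We claim S(n) = 7n/(2(n + 2)) for all n ≥ 1.
Base case (n = 1): S(1) = 7/6, and the closed form gives 7/6. They agree.
Suppose the result is true for n = k, so S(k) = 7k/(2(k + 2)).
Then S(k+1) = S(k) + (7/((k + 2)(k + 3))) = (7k/(2(k + 2))) + (7/((k + 2)(k + 3))).
Simplifying, S(k+1) = 7(k + 1)/(2(k + 3)) = 7(k+1)/(2((k+1) + 2)),
which is the closed form with n = k+1.
This completes the induction.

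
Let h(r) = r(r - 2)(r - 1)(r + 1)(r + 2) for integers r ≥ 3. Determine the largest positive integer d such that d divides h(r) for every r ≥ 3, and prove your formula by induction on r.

d = 120

Computing the first values: h(3) = 120 and h(4) = 720; gcd(120, 720) = 120, so d ≤ 120.
We prove 120 | r(r - 2)(r - 1)(r + 1)(r + 2) for all r ≥ 3 by induction on r.
Base step (r = 3): h(3) = 120 = 120·(1), so 120 | h(3).
For the inductive step, assume it holds for an arbitrary i ≥ 3, i.e. 120 | h(i). Then
h(i+1) − h(i) = (i-1)·i·(i+1)·(i+2)·(i+3) − (i-2)·(i-1)·i·(i+1)·(i+2) = (i-1)·i·(i+1)·(i+2)·[(i+3) − (i-2)] = 5·(i-1)·i·(i+1)·(i+2). The product of 4 consecutive integers is divisible by (4)! = 24, so h(i+1) − h(i) is divisible by 5·24 = 120. By the inductive hypothesis 120 | h(i), hence 120 | h(i+1).
This completes the induction.
Therefore the largest such d is 120.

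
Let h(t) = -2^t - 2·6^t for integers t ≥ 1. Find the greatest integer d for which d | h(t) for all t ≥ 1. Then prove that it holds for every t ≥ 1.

d = 2

Computing the first values: h(1) = -14 and h(2) = -76; gcd(-14, -76) = 2, so d ≤ 2.
We prove 2 | -2^t - 2·6^t for all t ≥ 1 by induction on t.
Base step (t = 1): h(1) = -14 = 2·(-7), so 2 | h(1).
Suppose the result is true for t = j, i.e. 2 | h(j). Then
h(j+1) − 6·h(j) = (-2^(j+1) - 2·6^(j+1)) − 6·(-2^j - 2·6^j) = (-1)·2^j·(2 − 6) = (4)·2^j. Since 2 | h(j) by the inductive hypothesis, 2 | 6·h(j); and 2 | 4 since 4 = 2·2. Therefore 2 | h(j+1).
Hence, by induction on t, the claim holds for every t ≥ 1.
Therefore the largest such d is 2.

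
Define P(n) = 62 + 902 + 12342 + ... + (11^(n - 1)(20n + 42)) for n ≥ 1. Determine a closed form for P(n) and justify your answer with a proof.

We claim P(n) = 2·11^n(n + 2) - 4 for all n ≥ 1.
For the base case n = 1: P(1) = 62, and the closed form gives 62. They agree.
Suppose the result is true for n = j, so P(j) = 2·11^j(j + 2) - 4.
Then P(j+1) = P(j) + (11^j(20j + 62)) = (2·11^j(j + 2) - 4) + (11^j(20j + 62)).
Simplifying, P(j+1) = 22·11^j·j + 66·11^j - 4 = 2·11^(j+1)((j+1) + 2) - 4,
which is the closed form with n = j+1.
By induction, the statement is established for all n ≥ 1.

P(n) = 2·11^n(n + 2) - 4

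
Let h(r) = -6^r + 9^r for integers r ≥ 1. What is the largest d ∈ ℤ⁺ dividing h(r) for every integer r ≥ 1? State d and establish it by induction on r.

d = 3

Computing the first values: h(1) = 3 and h(2) = 45; gcd(3, 45) = 3, so d ≤ 3.
We prove 3 | -6^r + 9^r for all r ≥ 1 by induction on r.
Base step (r = 1): h(1) = 3 = 3·(1), so 3 | h(1).
Inductive step: assume the claim holds for r = p, i.e. 3 | h(p). Then
9^{p+1} − 6^{p+1} = 9·9^p − 6·6^p = 9·(9^p − 6^p) + (3)·6^p. The first term is divisible by 3 by the inductive hypothesis, and the second term (3)·6^p is divisible by 3 since 3 | 3. Hence 3 | h(p+1).
Hence, by induction on r, the claim holds for every r ≥ 1.
Therefore the largest such d is 3.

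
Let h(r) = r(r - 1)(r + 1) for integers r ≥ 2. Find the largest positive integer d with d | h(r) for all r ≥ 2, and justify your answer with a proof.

d = 6

Computing the first values: h(2) = 6 and h(3) = 24; gcd(6, 24) = 6, so d ≤ 6.
We prove 6 | r(r - 1)(r + 1) for all r ≥ 2 by induction on r.
Base step (r = 2): h(2) = 6 = 6·(1), so 6 | h(2).
Inductive step: suppose the statement holds for some j ≥ 2, i.e. 6 | h(j). Then
h(j+1) − h(j) = j·(j+1)·(j+2) − (j-1)·j·(j+1) = j·(j+1)·[(j+2) − (j-1)] = 3·j·(j+1). The product of 2 consecutive integers is divisible by (2)! = 2, so h(j+1) − h(j) is divisible by 3·2 = 6. By the inductive hypothesis 6 | h(j), hence 6 | h(j+1).
This completes the induction.
Therefore the largest such d is 6.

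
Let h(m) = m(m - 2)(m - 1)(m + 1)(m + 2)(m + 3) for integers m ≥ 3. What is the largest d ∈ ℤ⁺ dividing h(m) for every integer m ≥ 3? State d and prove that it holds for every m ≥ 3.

Computing the first values: h(3) = 720 and h(4) = 5040; gcd(720, 5040) = 720, so d ≤ 720.
We prove 720 | m(m - 2)(m - 1)(m + 1)(m + 2)(m + 3) for all m ≥ 3 by induction on m.
Base case (m = 3): h(3) = 720 = 720·(1), so 720 | h(3).
Inductive step: assume the claim holds for m = k, i.e. 720 | h(k). Then
h(k+1) − h(k) = (k-1)·k·(k+1)·(k+2)·(k+3)·(k+4) − (k-2)·(k-1)·k·(k+1)·(k+2)·(k+3) = (k-1)·k·(k+1)·(k+2)·(k+3)·[(k+4) − (k-2)] = 6·(k-1)·k·(k+1)·(k+2)·(k+3). The product of 5 consecutive integers is divisible by (5)! = 120, so h(k+1) − h(k) is divisible by 6·120 = 720. By the inductive hypothesis 720 | h(k), hence 720 | h(k+1).
By the principle of mathematical induction, the result holds for all m ≥ 3.
Therefore the largest such d is 720.

d = 720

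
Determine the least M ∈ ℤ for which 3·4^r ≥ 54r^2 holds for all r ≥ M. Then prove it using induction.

M = 5

At r = 4: 768 < 864, so the inequality fails and M ≥ 5. We prove 3·4^r ≥ 54r^2 for all r ≥ 5.
When r = 5: 3·4^r = 3072 and 54r^2 = 1350, so 3072 ≥ 1350.
Inductive step: assume the claim holds for r = j, so 3·4^j ≥ 54j^2.
Then 3·4^(j + 1) = 4·(3·4^j) ≥ 4·(54j^2).
Also, for j ≥ 5 we have 4·(54j^2) ≥ 54(j+1)^2, since 4 ≥ (1 + 1/j)^2 for all j ≥ 5.
Combining, 3·4^(j + 1) ≥ 54(j+1)^2.
Hence, by induction on r, the claim holds for every r ≥ 5.
Hence the smallest such M is 5.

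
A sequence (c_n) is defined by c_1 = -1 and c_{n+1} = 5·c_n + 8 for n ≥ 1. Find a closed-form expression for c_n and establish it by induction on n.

Computing the first terms: c_1 = -1, c_2 = 3, c_3 = 23. This suggests c_n = 5^(n - 1) - 2.
When n = 1: the formula gives -1 = -1 = c_1.
Inductive step: assume the claim holds for n = p, so c_p = 5^(p - 1) - 2.
Then c_{p+1} = 5·c_p + 8 = 5·(5^(p - 1) - 2) + 8 = 5^p - 2 = 5^((p+1) - 1) - 2,
which is the claimed formula at n = p+1.
Hence, by induction on n, the claim holds for every n ≥ 1.

c_n = 5^(n - 1) - 2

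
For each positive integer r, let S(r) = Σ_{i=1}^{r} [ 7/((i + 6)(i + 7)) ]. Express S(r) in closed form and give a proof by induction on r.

S(r) = r/(r + 7)

We claim S(r) = r/(r + 7) for all r ≥ 1.
For the base case r = 1: S(1) = 1/8, and the closed form gives 1/8. They agree.
For the inductive step, assume it holds for an arbitrary i ≥ 1, so S(i) = i/(i + 7).
Then S(i+1) = S(i) + (7/((i + 7)(i + 8))) = (i/(i + 7)) + (7/((i + 7)(i + 8))).
Simplifying, S(i+1) = (i + 1)/(i + 8) = (i+1)/((i+1) + 7),
which is the closed form with r = i+1.
Hence, by induction on r, the claim holds for every r ≥ 1.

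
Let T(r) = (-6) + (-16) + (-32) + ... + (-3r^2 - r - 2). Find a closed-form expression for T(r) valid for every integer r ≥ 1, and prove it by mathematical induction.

T(r) = -r(r^2 + 2r + 3)

We claim T(r) = -r(r^2 + 2r + 3) for all r ≥ 1.
For the base case r = 1: T(1) = -6, and the closed form gives -6. They agree.
Inductive step: suppose the statement holds for some p ≥ 1, so T(p) = p(-p^2 - 2p - 3).
Then T(p+1) = T(p) + (-p - 3(p + 1)^2 - 3) = (p(-p^2 - 2p - 3)) + (-p - 3(p + 1)^2 - 3).
Simplifying, T(p+1) = -(p + 1)(p^2 + 4p + 6) = -(p+1)((p+1)^2 + 2(p+1) + 3),
which is the closed form with r = p+1.
By the principle of mathematical induction, the result holds for all r ≥ 1.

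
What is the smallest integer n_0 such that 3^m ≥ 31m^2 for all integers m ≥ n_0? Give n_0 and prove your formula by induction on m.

n_0 = 7

At m = 6: 729 < 1116, so the inequality fails and n_0 ≥ 7. We prove 3^m ≥ 31m^2 for all m ≥ 7.
Base case (m = 7): 3^m = 2187 and 31m^2 = 1519, so 2187 ≥ 1519.
Inductive step: suppose the statement holds for some i ≥ 7, so 3^i ≥ 31i^2.
Then 3^(i + 1) = 3·(3^i) ≥ 3·(31i^2).
Also, for i ≥ 7 we have 3·(31i^2) ≥ 31(i+1)^2, since 3 ≥ (1 + 1/i)^2 for all i ≥ 7.
Combining, 3^(i + 1) ≥ 31(i+1)^2.
By induction, the statement is established for all m ≥ 7.
Hence the smallest such n_0 is 7.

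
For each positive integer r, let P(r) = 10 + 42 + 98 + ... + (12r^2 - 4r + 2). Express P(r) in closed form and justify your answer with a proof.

P(r) = 2r(2r^2 + 2r + 1)

We claim P(r) = 2r(2r^2 + 2r + 1) for all r ≥ 1.
When r = 1: P(1) = 10, and the closed form gives 10. They agree.
Suppose the result is true for r = p, so P(p) = 2p(2p^2 + 2p + 1).
Then P(p+1) = P(p) + (12p^2 + 20p + 10) = (2p(2p^2 + 2p + 1)) + (12p^2 + 20p + 10).
Simplifying, P(p+1) = 2(p + 1)(2p^2 + 6p + 5) = 2(p+1)(2(p+1)^2 + 2(p+1) + 1),
which is the closed form with r = p+1.
This completes the induction.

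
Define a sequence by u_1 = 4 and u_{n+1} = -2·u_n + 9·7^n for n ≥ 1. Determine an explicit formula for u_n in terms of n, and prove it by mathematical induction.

Computing the first terms: u_1 = 4, u_2 = 55, u_3 = 331. This suggests u_n = -3(-2)^(n - 1) + 7^n.
When n = 1: the formula gives 4 = 4 = u_1.
Suppose the result is true for n = m, so u_m = -3(-2)^(m - 1) + 7^m.
Then u_{m+1} = -2·u_m + 9·7^m = -2·(-3(-2)^(m - 1) + 7^m) + 9·7^m = -3(-2)^m + 7^(m + 1) = -3(-2)^((m+1) - 1) + 7^(m+1),
which is the claimed formula at n = m+1.
By the principle of mathematical induction, the result holds for all n ≥ 1.

u_n = -3(-2)^(n - 1) + 7^n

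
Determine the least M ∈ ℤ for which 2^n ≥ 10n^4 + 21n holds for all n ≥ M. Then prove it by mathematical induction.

At n = 20: 1048576 < 1600420, so the inequality fails and M ≥ 21. We prove 2^n ≥ 10n^4 + 21n for all n ≥ 21.
When n = 21: 2^n = 2097152 and 10n^4 + 21n = 1945251, so 2097152 ≥ 1945251.
Suppose the result is true for n = r, so 2^r ≥ 10r^4 + 21r.
Then 2^(r + 1) = 2·(2^r) ≥ 2·(10r^4 + 21r).
Also, for r ≥ 21 we have 2·(10r^4 + 21r) ≥ 10(r+1)^4 + 21(r+1), since 2·(10r^4 + 21r) − (10(r+1)^4 + 21(r+1)) = 10r^4 - 40r^3 - 60r^2 - 19r - 31, which is nonnegative for all r ≥ 21.
Combining, 2^(r + 1) ≥ 10(r+1)^4 + 21(r+1).
Hence, by induction on n, the claim holds for every n ≥ 21.
Hence the smallest such M is 21.

M = 21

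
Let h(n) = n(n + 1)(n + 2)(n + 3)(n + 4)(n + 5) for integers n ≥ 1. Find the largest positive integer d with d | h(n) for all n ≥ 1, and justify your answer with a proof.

Computing the first values: h(1) = 720 and h(2) = 5040; gcd(720, 5040) = 720, so d ≤ 720.
We prove 720 | n(n + 1)(n + 2)(n + 3)(n + 4)(n + 5) for all n ≥ 1 by induction on n.
Base step (n = 1): h(1) = 720 = 720·(1), so 720 | h(1).
Suppose the result is true for n = p, i.e. 720 | h(p). Then
h(p+1) − h(p) = (p+1)·(p+2)·(p+3)·(p+4)·(p+5)·(p+6) − p·(p+1)·(p+2)·(p+3)·(p+4)·(p+5) = (p+1)·(p+2)·(p+3)·(p+4)·(p+5)·[(p+6) − p] = 6·(p+1)·(p+2)·(p+3)·(p+4)·(p+5). The product of 5 consecutive integers is divisible by (5)! = 120, so h(p+1) − h(p) is divisible by 6·120 = 720. By the inductive hypothesis 720 | h(p), hence 720 | h(p+1).
By the principle of mathematical induction, the result holds for all n ≥ 1.
Therefore the largest such d is 720.

d = 720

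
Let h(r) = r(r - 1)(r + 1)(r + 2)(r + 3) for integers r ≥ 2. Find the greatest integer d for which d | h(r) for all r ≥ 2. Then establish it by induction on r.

d = 120

Computing the first values: h(2) = 120 and h(3) = 720; gcd(120, 720) = 120, so d ≤ 120.
We prove 120 | r(r - 1)(r + 1)(r + 2)(r + 3) for all r ≥ 2 by induction on r.
Base case (r = 2): h(2) = 120 = 120·(1), so 120 | h(2).
Suppose the result is true for r = i, i.e. 120 | h(i). Then
h(i+1) − h(i) = i·(i+1)·(i+2)·(i+3)·(i+4) − (i-1)·i·(i+1)·(i+2)·(i+3) = i·(i+1)·(i+2)·(i+3)·[(i+4) − (i-1)] = 5·i·(i+1)·(i+2)·(i+3). The product of 4 consecutive integers is divisible by (4)! = 24, so h(i+1) − h(i) is divisible by 5·24 = 120. By the inductive hypothesis 120 | h(i), hence 120 | h(i+1).
By induction, the statement is established for all r ≥ 2.
Therefore the largest such d is 120.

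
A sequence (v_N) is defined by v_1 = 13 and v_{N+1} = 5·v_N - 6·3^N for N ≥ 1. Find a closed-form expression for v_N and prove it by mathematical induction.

Computing the first terms: v_1 = 13, v_2 = 47, v_3 = 181. This suggests v_N = 3^(N + 1) + 4·5^(N - 1).
Base step (N = 1): the formula gives 13 = 13 = v_1.
Inductive step: suppose the statement holds for some r ≥ 1, so v_r = 3^(r + 1) + 4·5^(r - 1).
Then v_{r+1} = 5·v_r - 6·3^r = 5·(3^(r + 1) + 4·5^(r - 1)) - 6·3^r = 3^(r + 2) + 4·5^r = 3^((r+1) + 1) + 4·5^((r+1) - 1),
which is the claimed formula at N = r+1.
By the principle of mathematical induction, the result holds for all N ≥ 1.

v_N = 3^(N + 1) + 4·5^(N - 1)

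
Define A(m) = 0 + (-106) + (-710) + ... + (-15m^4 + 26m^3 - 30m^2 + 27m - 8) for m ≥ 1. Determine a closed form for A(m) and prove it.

A(m) = -m(m - 1)(3m^3 + 4m^2 + 6m + 1)

We claim A(m) = -m(m - 1)(3m^3 + 4m^2 + 6m + 1) for all m ≥ 1.
When m = 1: A(1) = 0, and the closed form gives 0. They agree.
Suppose the result is true for m = j, so A(j) = j(-3j^4 - j^3 - 2j^2 + 5j + 1).
Then A(j+1) = A(j) + (j(-15j^3 - 34j^2 - 42j - 15)) = (j(-3j^4 - j^3 - 2j^2 + 5j + 1)) + (j(-15j^3 - 34j^2 - 42j - 15)).
Simplifying, A(j+1) = -j(j + 1)(3j^3 + 13j^2 + 23j + 14) = -(j+1)((j+1) - 1)(3(j+1)^3 + 4(j+1)^2 + 6(j+1) + 1),
which is the closed form with m = j+1.
By the principle of mathematical induction, the result holds for all m ≥ 1.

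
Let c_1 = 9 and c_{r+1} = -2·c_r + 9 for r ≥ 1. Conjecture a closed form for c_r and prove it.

c_r = -3(-2)^r + 3

Computing the first terms: c_1 = 9, c_2 = -9, c_3 = 27. This suggests c_r = -3(-2)^r + 3.
When r = 1: the formula gives 9 = 9 = c_1.
Inductive step: assume the claim holds for r = k, so c_k = -3(-2)^k + 3.
Then c_{k+1} = -2·c_k + 9 = -2·(-3(-2)^k + 3) + 9 = -3(-2)^(k + 1) + 3,
which is the claimed formula at r = k+1.
By the principle of mathematical induction, the result holds for all r ≥ 1.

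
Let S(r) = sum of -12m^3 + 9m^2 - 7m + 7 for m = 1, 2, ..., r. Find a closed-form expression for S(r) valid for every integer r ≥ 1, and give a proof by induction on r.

S(r) = -r(3r^3 + 3r^2 + 2r - 5)

We claim S(r) = -r(3r^3 + 3r^2 + 2r - 5) for all r ≥ 1.
Base step (r = 1): S(1) = -3, and the closed form gives -3. They agree.
Inductive step: suppose the statement holds for some m ≥ 1, so S(m) = m(-3m^3 - 3m^2 - 2m + 5).
Then S(m+1) = S(m) + (-7m - 12(m + 1)^3 + 9(m + 1)^2) = (m(-3m^3 - 3m^2 - 2m + 5)) + (-7m - 12(m + 1)^3 + 9(m + 1)^2).
Simplifying, S(m+1) = -(m + 1)(3m^3 + 12m^2 + 17m + 3) = -(m+1)(3(m+1)^3 + 3(m+1)^2 + 2(m+1) - 5),
which is the closed form with r = m+1.
Hence, by induction on r, the claim holds for every r ≥ 1.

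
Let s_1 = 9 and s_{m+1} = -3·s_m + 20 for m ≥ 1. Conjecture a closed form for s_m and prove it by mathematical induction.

Computing the first terms: s_1 = 9, s_2 = -7, s_3 = 41. This suggests s_m = 4(-3)^(m - 1) + 5.
Base case (m = 1): the formula gives 9 = 9 = s_1.
Suppose the result is true for m = k, so s_k = 4(-3)^(k - 1) + 5.
Then s_{k+1} = -3·s_k + 20 = -3·(4(-3)^(k - 1) + 5) + 20 = 4(-3)^k + 5 = 4(-3)^((k+1) - 1) + 5,
which is the claimed formula at m = k+1.
Hence, by induction on m, the claim holds for every m ≥ 1.

s_m = 4(-3)^(m - 1) + 5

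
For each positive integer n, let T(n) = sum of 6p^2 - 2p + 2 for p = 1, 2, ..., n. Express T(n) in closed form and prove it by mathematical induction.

T(n) = 2n(n^2 + n + 1)

We claim T(n) = 2n(n^2 + n + 1) for all n ≥ 1.
For the base case n = 1: T(1) = 6, and the closed form gives 6. They agree.
Inductive step: suppose the statement holds for some p ≥ 1, so T(p) = 2p(p^2 + p + 1).
Then T(p+1) = T(p) + (-2p + 6(p + 1)^2) = (2p(p^2 + p + 1)) + (-2p + 6(p + 1)^2).
Simplifying, T(p+1) = 2(p + 1)(p^2 + 3p + 3) = 2(p+1)((p+1)^2 + (p+1) + 1),
which is the closed form with n = p+1.
By the principle of mathematical induction, the result holds for all n ≥ 1.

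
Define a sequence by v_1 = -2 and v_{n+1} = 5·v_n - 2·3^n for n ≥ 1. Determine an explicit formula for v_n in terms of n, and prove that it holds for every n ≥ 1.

Computing the first terms: v_1 = -2, v_2 = -16, v_3 = -98. This suggests v_n = 3^n - 5^n.
For the base case n = 1: the formula gives -2 = -2 = v_1.
Suppose the result is true for n = r, so v_r = 3^r - 5^r.
Then v_{r+1} = 5·v_r - 2·3^r = 5·(3^r - 5^r) - 2·3^r = 3^(r + 1) - 5^(r + 1),
which is the claimed formula at n = r+1.
By the principle of mathematical induction, the result holds for all n ≥ 1.

v_n = 3^n - 5^n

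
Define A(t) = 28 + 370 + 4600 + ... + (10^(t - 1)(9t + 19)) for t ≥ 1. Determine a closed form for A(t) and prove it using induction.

A(t) = 10^t(t + 2) - 2

We claim A(t) = 10^t(t + 2) - 2 for all t ≥ 1.
When t = 1: A(1) = 28, and the closed form gives 28. They agree.
Inductive step: suppose the statement holds for some p ≥ 1, so A(p) = 10^p(p + 2) - 2.
Then A(p+1) = A(p) + (10^p(9p + 28)) = (10^p(p + 2) - 2) + (10^p(9p + 28)).
Simplifying, A(p+1) = 10·10^p·p + 30·10^p - 2 = 10^(p+1)((p+1) + 2) - 2,
which is the closed form with t = p+1.
This completes the induction.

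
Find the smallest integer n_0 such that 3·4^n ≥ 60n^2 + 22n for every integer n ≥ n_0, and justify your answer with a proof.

At n = 4: 768 < 1048, so the inequality fails and n_0 ≥ 5. We prove 3·4^n ≥ 60n^2 + 22n for all n ≥ 5.
For the base case n = 5: 3·4^n = 3072 and 60n^2 + 22n = 1610, so 3072 ≥ 1610.
Inductive step: assume the claim holds for n = i, so 3·4^i ≥ 60i^2 + 22i.
Then 3·4^(i + 1) = 4·(3·4^i) ≥ 4·(60i^2 + 22i).
Also, for i ≥ 5 we have 4·(60i^2 + 22i) ≥ 60(i+1)^2 + 22(i+1), since 4·(60i^2 + 22i) − (60(i+1)^2 + 22(i+1)) = 180i^2 - 54i - 82, which is nonnegative for all i ≥ 5.
Combining, 3·4^(i + 1) ≥ 60(i+1)^2 + 22(i+1).
By induction, the statement is established for all n ≥ 5.
Hence the smallest such n_0 is 5.

n_0 = 5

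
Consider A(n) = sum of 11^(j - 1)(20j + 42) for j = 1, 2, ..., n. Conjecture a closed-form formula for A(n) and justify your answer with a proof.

We claim A(n) = 2·11^n(n + 2) - 4 for all n ≥ 1.
Base step (n = 1): A(1) = 62, and the closed form gives 62. They agree.
Inductive step: suppose the statement holds for some j ≥ 1, so A(j) = 2·11^j(j + 2) - 4.
Then A(j+1) = A(j) + (11^j(20j + 62)) = (2·11^j(j + 2) - 4) + (11^j(20j + 62)).
Simplifying, A(j+1) = 22·11^j·j + 66·11^j - 4 = 2·11^(j+1)((j+1) + 2) - 4,
which is the closed form with n = j+1.
By the principle of mathematical induction, the result holds for all n ≥ 1.

A(n) = 2·11^n(n + 2) - 4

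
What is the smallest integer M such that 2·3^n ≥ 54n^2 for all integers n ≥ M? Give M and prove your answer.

At n = 6: 1458 < 1944, so the inequality fails and M ≥ 7. We prove 2·3^n ≥ 54n^2 for all n ≥ 7.
Base case (n = 7): 2·3^n = 4374 and 54n^2 = 2646, so 4374 ≥ 2646.
For the inductive step, assume it holds for an arbitrary j ≥ 7, so 2·3^j ≥ 54j^2.
Then 2·3^(j + 1) = 3·(2·3^j) ≥ 3·(54j^2).
Also, for j ≥ 7 we have 3·(54j^2) ≥ 54(j+1)^2, since 3 ≥ (1 + 1/j)^2 for all j ≥ 7.
Combining, 2·3^(j + 1) ≥ 54(j+1)^2.
By induction, the statement is established for all n ≥ 7.
Hence the smallest such M is 7.

M = 7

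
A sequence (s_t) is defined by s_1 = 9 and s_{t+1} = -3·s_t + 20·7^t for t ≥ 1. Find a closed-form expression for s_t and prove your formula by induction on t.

Computing the first terms: s_1 = 9, s_2 = 113, s_3 = 641. This suggests s_t = -5(-3)^(t - 1) + 2·7^t.
For the base case t = 1: the formula gives 9 = 9 = s_1.
For the inductive step, assume it holds for an arbitrary i ≥ 1, so s_i = -5(-3)^(i - 1) + 2·7^i.
Then s_{i+1} = -3·s_i + 20·7^i = -3·(-5(-3)^(i - 1) + 2·7^i) + 20·7^i = -5(-3)^i + 2·7^(i + 1) = -5(-3)^((i+1) - 1) + 2·7^(i+1),
which is the claimed formula at t = i+1.
By induction, the statement is established for all t ≥ 1.

s_t = -5(-3)^(t - 1) + 2·7^t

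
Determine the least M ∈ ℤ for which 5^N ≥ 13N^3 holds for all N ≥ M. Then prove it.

At N = 4: 625 < 832, so the inequality fails and M ≥ 5. We prove 5^N ≥ 13N^3 for all N ≥ 5.
For the base case N = 5: 5^N = 3125 and 13N^3 = 1625, so 3125 ≥ 1625.
Inductive step: suppose the statement holds for some i ≥ 5, so 5^i ≥ 13i^3.
Then 5^(i + 1) = 5·(5^i) ≥ 5·(13i^3).
Also, for i ≥ 5 we have 5·(13i^3) ≥ 13(i+1)^3, since 5 ≥ (1 + 1/i)^3 for all i ≥ 5.
Combining, 5^(i + 1) ≥ 13(i+1)^3.
This completes the induction.
Hence the smallest such M is 5.

M = 5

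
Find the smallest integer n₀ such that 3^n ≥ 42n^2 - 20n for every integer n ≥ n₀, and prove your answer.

n₀ = 7

At n = 6: 729 < 1392, so the inequality fails and n₀ ≥ 7. We prove 3^n ≥ 42n^2 - 20n for all n ≥ 7.
For the base case n = 7: 3^n = 2187 and 42n^2 - 20n = 1918, so 2187 ≥ 1918.
Suppose the result is true for n = m, so 3^m ≥ 42m^2 - 20m.
Then 3^(m + 1) = 3·(3^m) ≥ 3·(42m^2 - 20m).
Also, for m ≥ 7 we have 3·(42m^2 - 20m) ≥ 42(m+1)^2 - 20(m+1), since 3·(42m^2 - 20m) − (42(m+1)^2 - 20(m+1)) = 84m^2 - 124m - 22, which is nonnegative for all m ≥ 7.
Combining, 3^(m + 1) ≥ 42(m+1)^2 - 20(m+1).
This completes the induction.
Hence the smallest such n₀ is 7.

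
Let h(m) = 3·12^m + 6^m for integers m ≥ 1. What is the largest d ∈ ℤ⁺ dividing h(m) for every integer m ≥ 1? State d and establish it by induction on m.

d = 6

Computing the first values: h(1) = 42 and h(2) = 468; gcd(42, 468) = 6, so d ≤ 6.
We prove 6 | 3·12^m + 6^m for all m ≥ 1 by induction on m.
Base case (m = 1): h(1) = 42 = 6·(7), so 6 | h(1).
For the inductive step, assume it holds for an arbitrary k ≥ 1, i.e. 6 | h(k). Then
h(k+1) − 12·h(k) = (3·12^(k+1) + 6^(k+1)) − 12·(3·12^k + 6^k) = (1)·6^k·(6 − 12) = (-6)·6^k. Since 6 | h(k) by the inductive hypothesis, 6 | 12·h(k); and 6 | -6 since -6 = 6·-1. Therefore 6 | h(k+1).
By induction, the statement is established for all m ≥ 1.
Therefore the largest such d is 6.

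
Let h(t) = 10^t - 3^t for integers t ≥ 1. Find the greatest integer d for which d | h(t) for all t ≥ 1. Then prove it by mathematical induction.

Computing the first values: h(1) = 7 and h(2) = 91; gcd(7, 91) = 7, so d ≤ 7.
We prove 7 | 10^t - 3^t for all t ≥ 1 by induction on t.
Base case (t = 1): h(1) = 7 = 7·(1), so 7 | h(1).
Inductive step: assume the claim holds for t = i, i.e. 7 | h(i). Then
10^{i+1} − 3^{i+1} = 10·10^i − 3·3^i = 10·(10^i − 3^i) + (7)·3^i. The first term is divisible by 7 by the inductive hypothesis, and the second term (7)·3^i is divisible by 7 since 7 | 7. Hence 7 | h(i+1).
By the principle of mathematical induction, the result holds for all t ≥ 1.
Therefore the largest such d is 7.

d = 7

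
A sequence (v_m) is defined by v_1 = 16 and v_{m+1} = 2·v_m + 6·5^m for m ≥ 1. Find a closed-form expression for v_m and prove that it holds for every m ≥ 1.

v_m = 3·2^m + 2·5^m

Computing the first terms: v_1 = 16, v_2 = 62, v_3 = 274. This suggests v_m = 3·2^m + 2·5^m.
Base step (m = 1): the formula gives 16 = 16 = v_1.
For the inductive step, assume it holds for an arbitrary p ≥ 1, so v_p = 3·2^p + 2·5^p.
Then v_{p+1} = 2·v_p + 6·5^p = 2·(3·2^p + 2·5^p) + 6·5^p = 3·2^(p + 1) + 2·5^(p + 1),
which is the claimed formula at m = p+1.
By induction, the statement is established for all m ≥ 1.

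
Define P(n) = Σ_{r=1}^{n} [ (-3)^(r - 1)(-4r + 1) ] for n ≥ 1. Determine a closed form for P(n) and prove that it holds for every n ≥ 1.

P(n) = (-3)^n·n

We claim P(n) = (-3)^n·n for all n ≥ 1.
Base case (n = 1): P(1) = -3, and the closed form gives -3. They agree.
For the inductive step, assume it holds for an arbitrary r ≥ 1, so P(r) = (-3)^r·r.
Then P(r+1) = P(r) + ((-3)^r(-4r - 3)) = ((-3)^r·r) + ((-3)^r(-4r - 3)).
Simplifying, P(r+1) = (-3)^(r + 1)(r + 1) = (-3)^(r+1)·(r+1),
which is the closed form with n = r+1.
Hence, by induction on n, the claim holds for every n ≥ 1.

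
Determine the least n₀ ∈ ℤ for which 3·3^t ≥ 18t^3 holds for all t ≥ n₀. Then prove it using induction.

At t = 6: 2187 < 3888, so the inequality fails and n₀ ≥ 7. We prove 3·3^t ≥ 18t^3 for all t ≥ 7.
Base step (t = 7): 3·3^t = 6561 and 18t^3 = 6174, so 6561 ≥ 6174.
Suppose the result is true for t = k, so 3·3^k ≥ 18k^3.
Then 3·3^(k + 1) = 3·(3·3^k) ≥ 3·(18k^3).
Also, for k ≥ 7 we have 3·(18k^3) ≥ 18(k+1)^3, since 3 ≥ (1 + 1/k)^3 for all k ≥ 7.
Combining, 3·3^(k + 1) ≥ 18(k+1)^3.
Hence, by induction on t, the claim holds for every t ≥ 7.
Hence the smallest such n₀ is 7.

n₀ = 7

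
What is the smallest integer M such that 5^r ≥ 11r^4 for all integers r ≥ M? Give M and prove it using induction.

At r = 5: 3125 < 6875, so the inequality fails and M ≥ 6. We prove 5^r ≥ 11r^4 for all r ≥ 6.
For the base case r = 6: 5^r = 15625 and 11r^4 = 14256, so 15625 ≥ 14256.
Suppose the result is true for r = p, so 5^p ≥ 11p^4.
Then 5^(p + 1) = 5·(5^p) ≥ 5·(11p^4).
Also, for p ≥ 6 we have 5·(11p^4) ≥ 11(p+1)^4, since 5 ≥ (1 + 1/p)^4 for all p ≥ 6.
Combining, 5^(p + 1) ≥ 11(p+1)^4.
By induction, the statement is established for all r ≥ 6.
Hence the smallest such M is 6.

M = 6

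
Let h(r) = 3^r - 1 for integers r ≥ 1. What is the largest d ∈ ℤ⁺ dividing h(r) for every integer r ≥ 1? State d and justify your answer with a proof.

Computing the first values: h(1) = 2 and h(2) = 8; gcd(2, 8) = 2, so d ≤ 2.
We prove 2 | 3^r - 1 for all r ≥ 1 by induction on r.
For the base case r = 1: h(1) = 2 = 2·(1), so 2 | h(1).
Inductive step: assume the claim holds for r = j, i.e. 2 | h(j). Then
3^{j+1} − 1^{j+1} = 3·3^j − 1·1^j = 3·(3^j − 1^j) + (2)·1^j. The first term is divisible by 2 by the inductive hypothesis, and the second term (2)·1^j is divisible by 2 since 2 | 2. Hence 2 | h(j+1).
By induction, the statement is established for all r ≥ 1.
Therefore the largest such d is 2.

d = 2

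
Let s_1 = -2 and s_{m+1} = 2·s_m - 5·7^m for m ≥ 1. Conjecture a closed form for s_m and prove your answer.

Computing the first terms: s_1 = -2, s_2 = -39, s_3 = -323. This suggests s_m = 5·2^(m - 1) - 7^m.
Base step (m = 1): the formula gives -2 = -2 = s_1.
Inductive step: suppose the statement holds for some k ≥ 1, so s_k = 5·2^(k - 1) - 7^k.
Then s_{k+1} = 2·s_k - 5·7^k = 2·(5·2^(k - 1) - 7^k) - 5·7^k = 5·2^k - 7^(k + 1) = 5·2^((k+1) - 1) - 7^(k+1),
which is the claimed formula at m = k+1.
This completes the induction.

s_m = 5·2^(m - 1) - 7^m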